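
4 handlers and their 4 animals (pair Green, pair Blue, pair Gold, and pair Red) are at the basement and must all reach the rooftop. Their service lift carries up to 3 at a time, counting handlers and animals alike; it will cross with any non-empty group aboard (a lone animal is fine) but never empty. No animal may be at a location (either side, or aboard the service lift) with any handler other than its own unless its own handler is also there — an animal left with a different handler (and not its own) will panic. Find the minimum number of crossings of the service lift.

9

Counting alone: each trip to the rooftop takes at most 3 across and each return brings at least 1 back, so after t trips out (and t−1 returns) at most 3t − (t−1) of the 8 are across; that first reaches 8 at t = 4, so at least 7 crossings are needed.
The safety rule pushes this higher. Following every safe sequence of crossings, the most of the 8 that can be at the rooftop as the service lift arrives there on crossing 7 is 7 — never all 8.
So no plan with fewer than 9 crossings exists, and this one achieves 9:
1. animal Green and handler Green cross → the rooftop.
2. handler Green crosses ← the basement.
3. animal Blue, handler Blue, and handler Green cross → the rooftop.
4. animal Green and handler Green cross ← the basement.
5. handler Gold, handler Green, and handler Red cross → the rooftop.
6. animal Blue crosses ← the basement.
7. animal Blue and animal Green cross → the rooftop.
8. animal Green crosses ← the basement.
9. animal Gold, animal Green, and animal Red cross → the rooftop.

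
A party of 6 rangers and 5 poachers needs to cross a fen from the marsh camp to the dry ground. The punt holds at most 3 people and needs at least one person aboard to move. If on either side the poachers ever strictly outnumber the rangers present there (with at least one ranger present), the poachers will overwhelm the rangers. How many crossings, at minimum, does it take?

9

Counting alone: each trip to the dry ground takes at most 3 across and each return brings at least 1 back, so after t trips out (and t−1 returns) at most 3t − (t−1) of the 11 are across; that first reaches 11 at t = 5, so at least 9 crossings are needed.
The plan below uses exactly 9 crossings, so it is optimal:
1. 3 poachers → the dry ground.  (the marsh camp: 6R 2P; the dry ground: 0R 3P)
2. 1 poacher ← the marsh camp.  (the marsh camp: 6R 3P; the dry ground: 0R 2P)
3. 3 rangers → the dry ground.  (the marsh camp: 3R 3P; the dry ground: 3R 2P)
4. 1 ranger ← the marsh camp.  (the marsh camp: 4R 3P; the dry ground: 2R 2P)
5. 2 rangers and 1 poacher → the dry ground.  (the marsh camp: 2R 2P; the dry ground: 4R 3P)
6. 1 ranger ← the marsh camp.  (the marsh camp: 3R 2P; the dry ground: 3R 3P)
7. 2 rangers and 1 poacher → the dry ground.  (the marsh camp: 1R 1P; the dry ground: 5R 4P)
8. 1 ranger ← the marsh camp.  (the marsh camp: 2R 1P; the dry ground: 4R 4P)
9. 2 rangers and 1 poacher → the dry ground.  (the marsh camp: 0R 0P; the dry ground: 6R 5P)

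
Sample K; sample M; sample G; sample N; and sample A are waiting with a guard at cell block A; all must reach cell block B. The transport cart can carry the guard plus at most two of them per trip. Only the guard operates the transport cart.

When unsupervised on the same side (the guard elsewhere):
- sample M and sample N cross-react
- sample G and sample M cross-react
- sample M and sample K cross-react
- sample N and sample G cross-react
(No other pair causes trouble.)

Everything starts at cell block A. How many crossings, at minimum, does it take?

Counting alone: the guard can take at most 2 across per trip to cell block B, so moving all 5 needs at least 3 loaded trips out, with a return between consecutive ones — at least 5 crossings.
The safety rule pushes this higher. Following every safe sequence of crossings, the most of the 5 that can be at cell block B as the transport cart arrives there on crossing 5 is 4 — never all 5.
So no plan with fewer than 7 crossings exists, and this one achieves 7:
1. Guard goes to cell block B with sample G and sample M.  [cell block A: sample A, sample K, sample N | cell block B: sample G, sample M]
2. Guard goes back to cell block A with sample M.  [cell block A: sample A, sample K, sample M, sample N | cell block B: sample G]
3. Guard goes to cell block B with sample K and sample M.  [cell block A: sample A, sample N | cell block B: sample G, sample K, sample M]
4. Guard goes back to cell block A with sample M.  [cell block A: sample A, sample M, sample N | cell block B: sample G, sample K]
5. Guard goes to cell block B with sample A and sample M.  [cell block A: sample N | cell block B: sample A, sample G, sample K, sample M]
6. Guard goes back to cell block A with sample M.  [cell block A: sample M, sample N | cell block B: sample A, sample G, sample K]
7. Guard goes to cell block B with sample M and sample N.  [cell block A: — | cell block B: sample A, sample G, sample K, sample M, sample N]

7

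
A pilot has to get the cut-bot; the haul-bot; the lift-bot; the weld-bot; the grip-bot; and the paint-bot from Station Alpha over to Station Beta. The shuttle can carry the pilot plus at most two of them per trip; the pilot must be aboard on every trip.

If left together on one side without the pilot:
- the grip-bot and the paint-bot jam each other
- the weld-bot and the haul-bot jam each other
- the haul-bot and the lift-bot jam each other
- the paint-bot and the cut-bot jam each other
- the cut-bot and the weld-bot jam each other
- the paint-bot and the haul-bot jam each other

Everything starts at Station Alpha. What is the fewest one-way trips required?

impossible

Whatever the first load, the items left behind include a forbidden pair without the pilot. No opening move is safe, so no plan exists.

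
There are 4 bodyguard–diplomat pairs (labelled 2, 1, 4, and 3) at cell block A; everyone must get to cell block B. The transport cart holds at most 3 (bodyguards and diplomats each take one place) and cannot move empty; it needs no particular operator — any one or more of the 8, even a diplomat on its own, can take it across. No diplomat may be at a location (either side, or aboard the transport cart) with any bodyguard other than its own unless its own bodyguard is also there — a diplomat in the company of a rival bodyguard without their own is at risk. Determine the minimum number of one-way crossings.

9

Counting alone: each trip to cell block B takes at most 3 across and each return brings at least 1 back, so after t trips out (and t−1 returns) at most 3t − (t−1) of the 8 are across; that first reaches 8 at t = 4, so at least 7 crossings are needed.
The safety rule pushes this higher. Following every safe sequence of crossings, the most of the 8 that can be at cell block B as the transport cart arrives there on crossing 7 is 7 — never all 8.
So no plan with fewer than 9 crossings exists, and this one achieves 9:
1. bodyguard 2 and diplomat 2 cross → cell block B.
2. bodyguard 2 crosses ← cell block A.
3. bodyguard 1, bodyguard 2, and diplomat 1 cross → cell block B.
4. bodyguard 2 and diplomat 2 cross ← cell block A.
5. bodyguard 2, bodyguard 3, and bodyguard 4 cross → cell block B.
6. diplomat 1 crosses ← cell block A.
7. diplomat 1 and diplomat 2 cross → cell block B.
8. diplomat 2 crosses ← cell block A.
9. diplomat 2, diplomat 3, and diplomat 4 cross → cell block B.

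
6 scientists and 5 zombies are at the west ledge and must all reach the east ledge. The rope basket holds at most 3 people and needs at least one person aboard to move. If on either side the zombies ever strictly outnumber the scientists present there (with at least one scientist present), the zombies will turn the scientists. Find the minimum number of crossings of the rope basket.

9

Counting alone: each trip to the east ledge takes at most 3 across and each return brings at least 1 back, so after t trips out (and t−1 returns) at most 3t − (t−1) of the 11 are across; that first reaches 11 at t = 5, so at least 9 crossings are needed.
The plan below uses exactly 9 crossings, so it is optimal:
1. 3 zombies → the east ledge.  (the west ledge: 6S 2Z; the east ledge: 0S 3Z)
2. 1 zombie ← the west ledge.  (the west ledge: 6S 3Z; the east ledge: 0S 2Z)
3. 3 scientists → the east ledge.  (the west ledge: 3S 3Z; the east ledge: 3S 2Z)
4. 1 scientist ← the west ledge.  (the west ledge: 4S 3Z; the east ledge: 2S 2Z)
5. 2 scientists and 1 zombie → the east ledge.  (the west ledge: 2S 2Z; the east ledge: 4S 3Z)
6. 1 scientist ← the west ledge.  (the west ledge: 3S 2Z; the east ledge: 3S 3Z)
7. 2 scientists and 1 zombie → the east ledge.  (the west ledge: 1S 1Z; the east ledge: 5S 4Z)
8. 1 scientist ← the west ledge.  (the west ledge: 2S 1Z; the east ledge: 4S 4Z)
9. 2 scientists and 1 zombie → the east ledge.  (the west ledge: 0S 0Z; the east ledge: 6S 5Z)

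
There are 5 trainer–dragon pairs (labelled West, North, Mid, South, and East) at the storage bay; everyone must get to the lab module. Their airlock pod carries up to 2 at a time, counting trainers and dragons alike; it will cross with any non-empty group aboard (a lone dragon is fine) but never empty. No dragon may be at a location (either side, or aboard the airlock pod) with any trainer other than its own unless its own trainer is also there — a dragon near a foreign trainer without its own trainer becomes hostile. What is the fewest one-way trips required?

impossible

Following every safe sequence of crossings from the start, the most of the 10 that can be at the lab module as the airlock pod arrives there on crossings 1, 3, 5, 7 is 2, 3, 4, 5 respectively; the best ever achieved is 5 of 10.
From crossing 9 on, no configuration arises that was not already reachable earlier: only 82 distinct safe configurations (who is on which side, and where the airlock pod is) can ever be reached, none of them has everyone across, and every continuation just revisits them. So no valid plan exists.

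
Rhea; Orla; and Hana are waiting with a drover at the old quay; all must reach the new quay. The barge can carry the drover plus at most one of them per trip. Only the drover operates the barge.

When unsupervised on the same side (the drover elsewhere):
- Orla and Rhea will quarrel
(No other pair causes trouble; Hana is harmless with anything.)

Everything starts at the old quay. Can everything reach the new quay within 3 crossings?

Counting alone: the drover can take at most 1 across per trip to the new quay, so moving all 3 needs at least 3 loaded trips out, with a return between consecutive ones — at least 5 crossings.
Since 3 < 5, 3 crossings cannot be enough. (The shortest complete plan in fact takes 5:)
1. Drover goes to the new quay with Rhea.  [the old quay: Hana, Orla | the new quay: Rhea]
2. Drover goes back to the old quay alone.  [the old quay: Hana, Orla | the new quay: Rhea]
3. Drover goes to the new quay with Hana.  [the old quay: Orla | the new quay: Hana, Rhea]
4. Drover goes back to the old quay alone.  [the old quay: Orla | the new quay: Hana, Rhea]
5. Drover goes to the new quay with Orla.  [the old quay: — | the new quay: Hana, Orla, Rhea]

No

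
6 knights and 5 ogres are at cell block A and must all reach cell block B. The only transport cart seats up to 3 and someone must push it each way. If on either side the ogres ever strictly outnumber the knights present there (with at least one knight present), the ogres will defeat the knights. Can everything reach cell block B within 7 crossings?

Counting alone: each trip to cell block B takes at most 3 across and each return brings at least 1 back, so after t trips out (and t−1 returns) at most 3t − (t−1) of the 11 are across; that first reaches 11 at t = 5, so at least 9 crossings are needed.
Since 7 < 9, 7 crossings cannot be enough. (The shortest complete plan in fact takes 9:)
1. 3 ogres → cell block B.  (cell block A: 6K 2O; cell block B: 0K 3O)
2. 1 ogre ← cell block A.  (cell block A: 6K 3O; cell block B: 0K 2O)
3. 3 knights → cell block B.  (cell block A: 3K 3O; cell block B: 3K 2O)
4. 1 knight ← cell block A.  (cell block A: 4K 3O; cell block B: 2K 2O)
5. 2 knights and 1 ogre → cell block B.  (cell block A: 2K 2O; cell block B: 4K 3O)
6. 1 knight ← cell block A.  (cell block A: 3K 2O; cell block B: 3K 3O)
7. 2 knights and 1 ogre → cell block B.  (cell block A: 1K 1O; cell block B: 5K 4O)
8. 1 knight ← cell block A.  (cell block A: 2K 1O; cell block B: 4K 4O)
9. 2 knights and 1 ogre → cell block B.  (cell block A: 0K 0O; cell block B: 6K 5O)

No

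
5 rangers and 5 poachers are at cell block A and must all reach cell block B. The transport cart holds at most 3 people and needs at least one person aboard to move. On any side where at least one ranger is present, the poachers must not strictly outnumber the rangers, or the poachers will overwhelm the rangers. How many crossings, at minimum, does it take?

11

Counting alone: each trip to cell block B takes at most 3 across and each return brings at least 1 back, so after t trips out (and t−1 returns) at most 3t − (t−1) of the 10 are across; that first reaches 10 at t = 5, so at least 9 crossings are needed.
The safety rule pushes this higher. Following every safe sequence of crossings, the most of the 10 that can be at cell block B as the transport cart arrives there on crossing 9 is 9 — never all 10.
So no plan with fewer than 11 crossings exists, and this one achieves 11:
1. 2 poachers → cell block B.  (cell block A: 5R 3P; cell block B: 0R 2P)
2. 1 poacher ← cell block A.  (cell block A: 5R 4P; cell block B: 0R 1P)
3. 3 poachers → cell block B.  (cell block A: 5R 1P; cell block B: 0R 4P)
4. 1 poacher ← cell block A.  (cell block A: 5R 2P; cell block B: 0R 3P)
5. 3 rangers → cell block B.  (cell block A: 2R 2P; cell block B: 3R 3P)
6. 1 ranger and 1 poacher ← cell block A.  (cell block A: 3R 3P; cell block B: 2R 2P)
7. 3 rangers → cell block B.  (cell block A: 0R 3P; cell block B: 5R 2P)
8. 1 poacher ← cell block A.  (cell block A: 0R 4P; cell block B: 5R 1P)
9. 2 poachers → cell block B.  (cell block A: 0R 2P; cell block B: 5R 3P)
10. 1 poacher ← cell block A.  (cell block A: 0R 3P; cell block B: 5R 2P)
11. 3 poachers → cell block B.  (cell block A: 0R 0P; cell block B: 5R 5P)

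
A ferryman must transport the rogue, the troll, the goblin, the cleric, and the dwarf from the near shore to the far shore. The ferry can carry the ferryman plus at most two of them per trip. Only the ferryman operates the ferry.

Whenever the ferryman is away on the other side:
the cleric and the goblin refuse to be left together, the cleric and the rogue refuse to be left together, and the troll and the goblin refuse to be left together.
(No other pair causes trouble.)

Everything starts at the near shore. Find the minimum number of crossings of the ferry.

Counting alone: the ferryman can take at most 2 across per trip to the far shore, so moving all 5 needs at least 3 loaded trips out, with a return between consecutive ones — at least 5 crossings.
The plan below uses exactly 5 crossings, so it is optimal:
1. Ferryman goes to the far shore with the goblin and the rogue.
2. Ferryman goes back to the near shore alone.
3. Ferryman goes to the far shore with the dwarf.
4. Ferryman goes back to the near shore alone.
5. Ferryman goes to the far shore with the cleric and the troll.

5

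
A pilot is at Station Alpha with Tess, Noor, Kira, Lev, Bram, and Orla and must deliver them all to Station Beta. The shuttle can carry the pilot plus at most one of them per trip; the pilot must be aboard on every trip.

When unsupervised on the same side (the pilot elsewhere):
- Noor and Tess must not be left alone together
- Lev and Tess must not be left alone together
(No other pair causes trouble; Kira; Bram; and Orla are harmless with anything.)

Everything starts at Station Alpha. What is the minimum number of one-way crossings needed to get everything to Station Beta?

Counting alone: the pilot can take at most 1 across per trip to Station Beta, so moving all 6 needs at least 6 loaded trips out, with a return between consecutive ones — at least 11 crossings.
The safety rule pushes this higher. Following every safe sequence of crossings, the most of the 6 that can be at Station Beta as the shuttle arrives there on crossing 11 is 5 — never all 6.
So no plan with fewer than 13 crossings exists, and this one achieves 13:
1. Pilot goes to Station Beta with Tess.  [Station Alpha: Bram, Kira, Lev, Noor, Orla | Station Beta: Tess]
2. Pilot goes back to Station Alpha alone.  [Station Alpha: Bram, Kira, Lev, Noor, Orla | Station Beta: Tess]
3. Pilot goes to Station Beta with Noor.  [Station Alpha: Bram, Kira, Lev, Orla | Station Beta: Noor, Tess]
4. Pilot goes back to Station Alpha with Tess.  [Station Alpha: Bram, Kira, Lev, Orla, Tess | Station Beta: Noor]
5. Pilot goes to Station Beta with Lev.  [Station Alpha: Bram, Kira, Orla, Tess | Station Beta: Lev, Noor]
6. Pilot goes back to Station Alpha alone.  [Station Alpha: Bram, Kira, Orla, Tess | Station Beta: Lev, Noor]
7. Pilot goes to Station Beta with Kira.  [Station Alpha: Bram, Orla, Tess | Station Beta: Kira, Lev, Noor]
8. Pilot goes back to Station Alpha alone.  [Station Alpha: Bram, Orla, Tess | Station Beta: Kira, Lev, Noor]
9. Pilot goes to Station Beta with Bram.  [Station Alpha: Orla, Tess | Station Beta: Bram, Kira, Lev, Noor]
10. Pilot goes back to Station Alpha alone.  [Station Alpha: Orla, Tess | Station Beta: Bram, Kira, Lev, Noor]
11. Pilot goes to Station Beta with Orla.  [Station Alpha: Tess | Station Beta: Bram, Kira, Lev, Noor, Orla]
12. Pilot goes back to Station Alpha alone.  [Station Alpha: Tess | Station Beta: Bram, Kira, Lev, Noor, Orla]
13. Pilot goes to Station Beta with Tess.  [Station Alpha: — | Station Beta: Bram, Kira, Lev, Noor, Orla, Tess]

13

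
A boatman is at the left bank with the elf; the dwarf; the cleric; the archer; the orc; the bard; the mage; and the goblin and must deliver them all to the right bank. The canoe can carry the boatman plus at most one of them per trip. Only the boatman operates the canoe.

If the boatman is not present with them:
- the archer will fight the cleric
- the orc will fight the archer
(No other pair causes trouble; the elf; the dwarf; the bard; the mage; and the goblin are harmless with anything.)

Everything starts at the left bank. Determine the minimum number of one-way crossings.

17

Counting alone: the boatman can take at most 1 across per trip to the right bank, so moving all 8 needs at least 8 loaded trips out, with a return between consecutive ones — at least 15 crossings.
The safety rule pushes this higher. Following every safe sequence of crossings, the most of the 8 that can be at the right bank as the canoe arrives there on crossing 15 is 7 — never all 8.
So no plan with fewer than 17 crossings exists, and this one achieves 17:
1. Boatman goes to the right bank with the archer.
2. Boatman goes back to the left bank alone.
3. Boatman goes to the right bank with the elf.
4. Boatman goes back to the left bank alone.
5. Boatman goes to the right bank with the dwarf.
6. Boatman goes back to the left bank alone.
7. Boatman goes to the right bank with the cleric.
8. Boatman goes back to the left bank with the archer.
9. Boatman goes to the right bank with the orc.
10. Boatman goes back to the left bank alone.
11. Boatman goes to the right bank with the bard.
12. Boatman goes back to the left bank alone.
13. Boatman goes to the right bank with the mage.
14. Boatman goes back to the left bank alone.
15. Boatman goes to the right bank with the goblin.
16. Boatman goes back to the left bank alone.
17. Boatman goes to the right bank with the archer.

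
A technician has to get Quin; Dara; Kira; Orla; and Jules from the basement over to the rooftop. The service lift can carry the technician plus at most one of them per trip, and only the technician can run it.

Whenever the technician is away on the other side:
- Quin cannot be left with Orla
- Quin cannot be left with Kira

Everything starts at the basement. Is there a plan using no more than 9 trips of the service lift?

No

Counting alone: the technician can take at most 1 across per trip to the rooftop, so moving all 5 needs at least 5 loaded trips out, with a return between consecutive ones — at least 9 crossings.
The safety rule pushes this higher. Following every safe sequence of crossings, the most of the 5 that can be at the rooftop as the service lift arrives there on crossing 9 is 4 — never all 5.
So the move cannot be finished within 9 crossings. (The shortest complete plan takes 11:)
1. Technician goes to the rooftop with Quin.
2. Technician goes back to the basement alone.
3. Technician goes to the rooftop with Dara.
4. Technician goes back to the basement alone.
5. Technician goes to the rooftop with Kira.
6. Technician goes back to the basement with Quin.
7. Technician goes to the rooftop with Orla.
8. Technician goes back to the basement alone.
9. Technician goes to the rooftop with Jules.
10. Technician goes back to the basement alone.
11. Technician goes to the rooftop with Quin.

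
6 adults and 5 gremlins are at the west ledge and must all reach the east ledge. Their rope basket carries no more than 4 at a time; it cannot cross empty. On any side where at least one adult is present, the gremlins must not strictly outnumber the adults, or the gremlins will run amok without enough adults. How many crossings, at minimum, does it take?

7

Counting alone: each trip to the east ledge takes at most 4 across and each return brings at least 1 back, so after t trips out (and t−1 returns) at most 4t − (t−1) of the 11 are across; that first reaches 11 at t = 4, so at least 7 crossings are needed.
The plan below uses exactly 7 crossings, so it is optimal:
1. 2 gremlins → the east ledge.  (the west ledge: 6A 3G; the east ledge: 0A 2G)
2. 1 gremlin ← the west ledge.  (the west ledge: 6A 4G; the east ledge: 0A 1G)
3. 4 gremlins → the east ledge.  (the west ledge: 6A 0G; the east ledge: 0A 5G)
4. 1 gremlin ← the west ledge.  (the west ledge: 6A 1G; the east ledge: 0A 4G)
5. 4 adults → the east ledge.  (the west ledge: 2A 1G; the east ledge: 4A 4G)
6. 1 gremlin ← the west ledge.  (the west ledge: 2A 2G; the east ledge: 4A 3G)
7. 2 adults and 2 gremlins → the east ledge.  (the west ledge: 0A 0G; the east ledge: 6A 5G)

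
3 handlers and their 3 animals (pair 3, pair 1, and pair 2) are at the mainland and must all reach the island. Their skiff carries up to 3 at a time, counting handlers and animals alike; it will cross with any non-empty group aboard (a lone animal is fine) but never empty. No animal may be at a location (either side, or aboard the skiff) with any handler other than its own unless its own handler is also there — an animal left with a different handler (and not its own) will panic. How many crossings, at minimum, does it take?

Counting alone: each trip to the island takes at most 3 across and each return brings at least 1 back, so after t trips out (and t−1 returns) at most 3t − (t−1) of the 6 are across; that first reaches 6 at t = 3, so at least 5 crossings are needed.
The plan below uses exactly 5 crossings, so it is optimal:
1. animal 3 and handler 3 cross → the island.
2. handler 3 crosses ← the mainland.
3. handler 1, handler 2, and handler 3 cross → the island.
4. animal 3 crosses ← the mainland.
5. animal 1, animal 2, and animal 3 cross → the island.

5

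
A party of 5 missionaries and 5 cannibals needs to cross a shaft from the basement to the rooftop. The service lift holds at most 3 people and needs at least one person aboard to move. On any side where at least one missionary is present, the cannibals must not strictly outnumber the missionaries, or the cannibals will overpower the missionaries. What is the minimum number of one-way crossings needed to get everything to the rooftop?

11

Counting alone: each trip to the rooftop takes at most 3 across and each return brings at least 1 back, so after t trips out (and t−1 returns) at most 3t − (t−1) of the 10 are across; that first reaches 10 at t = 5, so at least 9 crossings are needed.
The safety rule pushes this higher. Following every safe sequence of crossings, the most of the 10 that can be at the rooftop as the service lift arrives there on crossing 9 is 9 — never all 10.
So no plan with fewer than 11 crossings exists, and this one achieves 11:
1. 2 cannibals → the rooftop.  (the basement: 5M 3C; the rooftop: 0M 2C)
2. 1 cannibal ← the basement.  (the basement: 5M 4C; the rooftop: 0M 1C)
3. 3 cannibals → the rooftop.  (the basement: 5M 1C; the rooftop: 0M 4C)
4. 1 cannibal ← the basement.  (the basement: 5M 2C; the rooftop: 0M 3C)
5. 3 missionaries → the rooftop.  (the basement: 2M 2C; the rooftop: 3M 3C)
6. 1 missionary and 1 cannibal ← the basement.  (the basement: 3M 3C; the rooftop: 2M 2C)
7. 3 missionaries → the rooftop.  (the basement: 0M 3C; the rooftop: 5M 2C)
8. 1 cannibal ← the basement.  (the basement: 0M 4C; the rooftop: 5M 1C)
9. 2 cannibals → the rooftop.  (the basement: 0M 2C; the rooftop: 5M 3C)
10. 1 cannibal ← the basement.  (the basement: 0M 3C; the rooftop: 5M 2C)
11. 3 cannibals → the rooftop.  (the basement: 0M 0C; the rooftop: 5M 5C)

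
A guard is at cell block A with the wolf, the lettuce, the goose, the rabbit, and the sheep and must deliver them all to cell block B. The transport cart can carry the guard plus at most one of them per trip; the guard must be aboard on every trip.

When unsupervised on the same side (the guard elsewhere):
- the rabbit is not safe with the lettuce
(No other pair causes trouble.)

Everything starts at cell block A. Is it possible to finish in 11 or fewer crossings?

Yes — this plan uses 9 crossings (≤ 11):
1. Guard goes to cell block B with the lettuce.  [cell block A: the goose, the rabbit, the sheep, the wolf | cell block B: the lettuce]
2. Guard goes back to cell block A alone.  [cell block A: the goose, the rabbit, the sheep, the wolf | cell block B: the lettuce]
3. Guard goes to cell block B with the wolf.  [cell block A: the goose, the rabbit, the sheep | cell block B: the lettuce, the wolf]
4. Guard goes back to cell block A alone.  [cell block A: the goose, the rabbit, the sheep | cell block B: the lettuce, the wolf]
5. Guard goes to cell block B with the goose.  [cell block A: the rabbit, the sheep | cell block B: the goose, the lettuce, the wolf]
6. Guard goes back to cell block A alone.  [cell block A: the rabbit, the sheep | cell block B: the goose, the lettuce, the wolf]
7. Guard goes to cell block B with the sheep.  [cell block A: the rabbit | cell block B: the goose, the lettuce, the sheep, the wolf]
8. Guard goes back to cell block A alone.  [cell block A: the rabbit | cell block B: the goose, the lettuce, the sheep, the wolf]
9. Guard goes to cell block B with the rabbit.  [cell block A: — | cell block B: the goose, the lettuce, the rabbit, the sheep, the wolf]

Yes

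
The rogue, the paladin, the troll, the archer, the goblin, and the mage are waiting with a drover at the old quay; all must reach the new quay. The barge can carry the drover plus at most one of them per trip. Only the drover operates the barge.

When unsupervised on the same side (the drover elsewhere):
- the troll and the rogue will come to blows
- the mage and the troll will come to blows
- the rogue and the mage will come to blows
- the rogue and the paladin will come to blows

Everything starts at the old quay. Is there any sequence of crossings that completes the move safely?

No

Whatever the first load, the items left behind include a forbidden pair without the drover. No opening move is safe, so no plan exists.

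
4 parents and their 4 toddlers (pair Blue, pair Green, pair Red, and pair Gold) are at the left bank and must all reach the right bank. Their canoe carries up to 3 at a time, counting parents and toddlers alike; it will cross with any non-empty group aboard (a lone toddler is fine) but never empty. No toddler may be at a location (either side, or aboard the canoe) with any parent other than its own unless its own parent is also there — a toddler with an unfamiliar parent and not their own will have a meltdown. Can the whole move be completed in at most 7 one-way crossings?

No

Counting alone: each trip to the right bank takes at most 3 across and each return brings at least 1 back, so after t trips out (and t−1 returns) at most 3t − (t−1) of the 8 are across; that first reaches 8 at t = 4, so at least 7 crossings are needed.
The safety rule pushes this higher. Following every safe sequence of crossings, the most of the 8 that can be at the right bank as the canoe arrives there on crossing 7 is 7 — never all 8.
So the move cannot be finished within 7 crossings. (The shortest complete plan takes 9:)
1. parent Blue and toddler Blue cross → the right bank.
2. parent Blue crosses ← the left bank.
3. parent Blue, parent Green, and toddler Green cross → the right bank.
4. parent Blue and toddler Blue cross ← the left bank.
5. parent Blue, parent Gold, and parent Red cross → the right bank.
6. toddler Green crosses ← the left bank.
7. toddler Blue and toddler Green cross → the right bank.
8. toddler Blue crosses ← the left bank.
9. toddler Blue, toddler Gold, and toddler Red cross → the right bank.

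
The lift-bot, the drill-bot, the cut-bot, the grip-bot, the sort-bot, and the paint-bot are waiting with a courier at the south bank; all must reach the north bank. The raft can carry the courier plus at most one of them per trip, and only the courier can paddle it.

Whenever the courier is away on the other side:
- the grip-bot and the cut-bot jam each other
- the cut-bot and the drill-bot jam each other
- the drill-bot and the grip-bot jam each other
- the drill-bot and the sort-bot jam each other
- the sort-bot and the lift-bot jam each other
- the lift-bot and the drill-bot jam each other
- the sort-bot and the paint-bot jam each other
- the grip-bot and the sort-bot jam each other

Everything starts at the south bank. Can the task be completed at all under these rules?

Whatever the first load, the items left behind include a forbidden pair without the courier. No opening move is safe, so no plan exists.

No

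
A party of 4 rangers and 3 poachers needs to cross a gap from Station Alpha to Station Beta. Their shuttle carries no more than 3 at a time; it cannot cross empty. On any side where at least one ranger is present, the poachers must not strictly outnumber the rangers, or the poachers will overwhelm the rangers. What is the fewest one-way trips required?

Counting alone: each trip to Station Beta takes at most 3 across and each return brings at least 1 back, so after t trips out (and t−1 returns) at most 3t − (t−1) of the 7 are across; that first reaches 7 at t = 3, so at least 5 crossings are needed.
The plan below uses exactly 5 crossings, so it is optimal:
1. 3 poachers → Station Beta.  (Station Alpha: 4R 0P; Station Beta: 0R 3P)
2. 1 poacher ← Station Alpha.  (Station Alpha: 4R 1P; Station Beta: 0R 2P)
3. 3 rangers → Station Beta.  (Station Alpha: 1R 1P; Station Beta: 3R 2P)
4. 1 ranger ← Station Alpha.  (Station Alpha: 2R 1P; Station Beta: 2R 2P)
5. 2 rangers and 1 poacher → Station Beta.  (Station Alpha: 0R 0P; Station Beta: 4R 3P)

5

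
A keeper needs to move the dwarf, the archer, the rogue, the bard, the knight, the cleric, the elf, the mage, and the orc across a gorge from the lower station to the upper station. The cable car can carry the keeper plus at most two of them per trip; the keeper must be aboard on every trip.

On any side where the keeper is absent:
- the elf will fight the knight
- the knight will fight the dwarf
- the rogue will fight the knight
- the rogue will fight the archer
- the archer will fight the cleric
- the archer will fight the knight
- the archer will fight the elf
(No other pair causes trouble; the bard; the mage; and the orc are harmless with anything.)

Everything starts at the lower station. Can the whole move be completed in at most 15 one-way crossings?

Yes — this plan uses 15 crossings (≤ 15):
1. Keeper goes to the upper station with the archer and the knight.  [the lower station: the bard, the cleric, the dwarf, the elf, the mage, the orc, the rogue | the upper station: the archer, the knight]
2. Keeper goes back to the lower station with the archer.  [the lower station: the archer, the bard, the cleric, the dwarf, the elf, the mage, the orc, the rogue | the upper station: the knight]
3. Keeper goes to the upper station with the archer and the dwarf.  [the lower station: the bard, the cleric, the elf, the mage, the orc, the rogue | the upper station: the archer, the dwarf, the knight]
4. Keeper goes back to the lower station with the knight.  [the lower station: the bard, the cleric, the elf, the knight, the mage, the orc, the rogue | the upper station: the archer, the dwarf]
5. Keeper goes to the upper station with the elf and the rogue.  [the lower station: the bard, the cleric, the knight, the mage, the orc | the upper station: the archer, the dwarf, the elf, the rogue]
6. Keeper goes back to the lower station with the archer.  [the lower station: the archer, the bard, the cleric, the knight, the mage, the orc | the upper station: the dwarf, the elf, the rogue]
7. Keeper goes to the upper station with the archer and the bard.  [the lower station: the cleric, the knight, the mage, the orc | the upper station: the archer, the bard, the dwarf, the elf, the rogue]
8. Keeper goes back to the lower station with the archer.  [the lower station: the archer, the cleric, the knight, the mage, the orc | the upper station: the bard, the dwarf, the elf, the rogue]
9. Keeper goes to the upper station with the archer and the cleric.  [the lower station: the knight, the mage, the orc | the upper station: the archer, the bard, the cleric, the dwarf, the elf, the rogue]
10. Keeper goes back to the lower station with the archer.  [the lower station: the archer, the knight, the mage, the orc | the upper station: the bard, the cleric, the dwarf, the elf, the rogue]
11. Keeper goes to the upper station with the archer and the mage.  [the lower station: the knight, the orc | the upper station: the archer, the bard, the cleric, the dwarf, the elf, the mage, the rogue]
12. Keeper goes back to the lower station with the archer.  [the lower station: the archer, the knight, the orc | the upper station: the bard, the cleric, the dwarf, the elf, the mage, the rogue]
13. Keeper goes to the upper station with the archer and the orc.  [the lower station: the knight | the upper station: the archer, the bard, the cleric, the dwarf, the elf, the mage, the orc, the rogue]
14. Keeper goes back to the lower station with the archer.  [the lower station: the archer, the knight | the upper station: the bard, the cleric, the dwarf, the elf, the mage, the orc, the rogue]
15. Keeper goes to the upper station with the archer and the knight.  [the lower station: — | the upper station: the archer, the bard, the cleric, the dwarf, the elf, the knight, the mage, the orc, the rogue]

Yes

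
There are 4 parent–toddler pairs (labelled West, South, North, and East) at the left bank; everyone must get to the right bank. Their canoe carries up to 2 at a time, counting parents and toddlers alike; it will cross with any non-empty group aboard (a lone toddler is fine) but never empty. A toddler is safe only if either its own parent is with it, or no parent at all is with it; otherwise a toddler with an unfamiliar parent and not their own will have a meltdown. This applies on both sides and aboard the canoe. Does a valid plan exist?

Following every safe sequence of crossings from the start, the most of the 8 that can be at the right bank as the canoe arrives there on crossings 1, 3, 5 is 2, 3, 4 respectively; the best ever achieved is 4 of 8.
From crossing 7 on, no configuration arises that was not already reachable earlier: only 44 distinct safe configurations (who is on which side, and where the canoe is) can ever be reached, none of them has everyone across, and every continuation just revisits them. So no valid plan exists.

No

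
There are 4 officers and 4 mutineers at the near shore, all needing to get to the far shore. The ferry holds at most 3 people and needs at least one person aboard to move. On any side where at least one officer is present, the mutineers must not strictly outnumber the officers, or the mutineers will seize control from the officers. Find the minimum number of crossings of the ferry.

9

Counting alone: each trip to the far shore takes at most 3 across and each return brings at least 1 back, so after t trips out (and t−1 returns) at most 3t − (t−1) of the 8 are across; that first reaches 8 at t = 4, so at least 7 crossings are needed.
The safety rule pushes this higher. Following every safe sequence of crossings, the most of the 8 that can be at the far shore as the ferry arrives there on crossing 7 is 7 — never all 8.
So no plan with fewer than 9 crossings exists, and this one achieves 9:
1. 2 mutineers → the far shore.  (the near shore: 4O 2M; the far shore: 0O 2M)
2. 1 mutineer ← the near shore.  (the near shore: 4O 3M; the far shore: 0O 1M)
3. 3 mutineers → the far shore.  (the near shore: 4O 0M; the far shore: 0O 4M)
4. 1 mutineer ← the near shore.  (the near shore: 4O 1M; the far shore: 0O 3M)
5. 3 officers → the far shore.  (the near shore: 1O 1M; the far shore: 3O 3M)
6. 1 officer and 1 mutineer ← the near shore.  (the near shore: 2O 2M; the far shore: 2O 2M)
7. 2 officers → the far shore.  (the near shore: 0O 2M; the far shore: 4O 2M)
8. 1 mutineer ← the near shore.  (the near shore: 0O 3M; the far shore: 4O 1M)
9. 3 mutineers → the far shore.  (the near shore: 0O 0M; the far shore: 4O 4M)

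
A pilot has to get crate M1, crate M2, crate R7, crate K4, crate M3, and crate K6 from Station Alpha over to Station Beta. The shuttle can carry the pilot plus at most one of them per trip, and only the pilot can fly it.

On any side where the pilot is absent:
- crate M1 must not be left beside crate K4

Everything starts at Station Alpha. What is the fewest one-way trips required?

Counting alone: the pilot can take at most 1 across per trip to Station Beta, so moving all 6 needs at least 6 loaded trips out, with a return between consecutive ones — at least 11 crossings.
The plan below uses exactly 11 crossings, so it is optimal:
1. Pilot goes to Station Beta with crate M1.
2. Pilot goes back to Station Alpha alone.
3. Pilot goes to Station Beta with crate M2.
4. Pilot goes back to Station Alpha alone.
5. Pilot goes to Station Beta with crate R7.
6. Pilot goes back to Station Alpha alone.
7. Pilot goes to Station Beta with crate M3.
8. Pilot goes back to Station Alpha alone.
9. Pilot goes to Station Beta with crate K6.
10. Pilot goes back to Station Alpha alone.
11. Pilot goes to Station Beta with crate K4.

11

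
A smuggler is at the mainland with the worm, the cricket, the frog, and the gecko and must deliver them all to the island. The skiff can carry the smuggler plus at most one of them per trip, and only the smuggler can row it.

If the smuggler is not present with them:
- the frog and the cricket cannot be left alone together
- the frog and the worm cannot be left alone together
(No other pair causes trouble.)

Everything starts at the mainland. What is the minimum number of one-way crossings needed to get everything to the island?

Counting alone: the smuggler can take at most 1 across per trip to the island, so moving all 4 needs at least 4 loaded trips out, with a return between consecutive ones — at least 7 crossings.
The safety rule pushes this higher. Following every safe sequence of crossings, the most of the 4 that can be at the island as the skiff arrives there on crossing 7 is 3 — never all 4.
So no plan with fewer than 9 crossings exists, and this one achieves 9:
1. Smuggler goes to the island with the frog.  [the mainland: the cricket, the gecko, the worm | the island: the frog]
2. Smuggler goes back to the mainland alone.  [the mainland: the cricket, the gecko, the worm | the island: the frog]
3. Smuggler goes to the island with the worm.  [the mainland: the cricket, the gecko | the island: the frog, the worm]
4. Smuggler goes back to the mainland with the frog.  [the mainland: the cricket, the frog, the gecko | the island: the worm]
5. Smuggler goes to the island with the cricket.  [the mainland: the frog, the gecko | the island: the cricket, the worm]
6. Smuggler goes back to the mainland alone.  [the mainland: the frog, the gecko | the island: the cricket, the worm]
7. Smuggler goes to the island with the gecko.  [the mainland: the frog | the island: the cricket, the gecko, the worm]
8. Smuggler goes back to the mainland alone.  [the mainland: the frog | the island: the cricket, the gecko, the worm]
9. Smuggler goes to the island with the frog.  [the mainland: — | the island: the cricket, the frog, the gecko, the worm]

9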